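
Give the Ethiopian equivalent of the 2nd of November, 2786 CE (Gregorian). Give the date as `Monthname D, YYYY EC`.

Julian Day Number of the source date = 2738931.
Converting JDN 2738931 to the Ethiopian calendar gives 17 Tikimt 2779 EC.

Tikimt 17, 2779 EC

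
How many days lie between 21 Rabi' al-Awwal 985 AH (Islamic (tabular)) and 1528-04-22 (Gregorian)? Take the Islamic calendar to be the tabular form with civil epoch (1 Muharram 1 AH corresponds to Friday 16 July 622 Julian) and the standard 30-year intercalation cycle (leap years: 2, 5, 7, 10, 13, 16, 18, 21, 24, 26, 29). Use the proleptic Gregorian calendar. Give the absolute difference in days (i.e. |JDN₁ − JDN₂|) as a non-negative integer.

17954

First date → JDN 2297216; second date → JDN 2279262.
The interval is |2297216 − 2279262| = 17954 days.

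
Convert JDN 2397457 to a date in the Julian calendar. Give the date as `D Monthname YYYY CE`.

JDN 2397457 is 30 November 1851 in the Gregorian calendar.
In the Julian calendar that day is 18 November 1851 CE.

18 November 1851 CE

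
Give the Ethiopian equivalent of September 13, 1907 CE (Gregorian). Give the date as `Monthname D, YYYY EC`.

Meskerem 2, 1900 EC

Both dates share Julian Day Number 2417832; in the Ethiopian calendar that is 2 Meskerem 1900 EC.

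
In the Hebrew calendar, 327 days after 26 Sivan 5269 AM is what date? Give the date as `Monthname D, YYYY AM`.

Iyar 27, 5270 AM

Counting 327 days forward from JDN 2272385 reaches JDN 2272712, which is Iyar 27, 5270 AM.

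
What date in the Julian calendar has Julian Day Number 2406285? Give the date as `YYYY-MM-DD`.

1876-01-19

The Gregorian equivalent of JDN 2406285 is 31 January 1876.
In the Julian calendar that day is 1876-01-19.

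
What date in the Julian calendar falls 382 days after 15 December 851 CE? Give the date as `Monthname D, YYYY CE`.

The starting date is JDN 2032234; 2032234 + 382 = 2032616.
JDN 2032616 corresponds to December 31, 852 CE.

December 31, 852 CE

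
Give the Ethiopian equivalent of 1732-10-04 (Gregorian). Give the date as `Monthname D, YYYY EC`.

Meskerem 26, 1725 EC

Julian Day Number of the source date = 2353937.
Converting JDN 2353937 to the Ethiopian calendar gives 26 Meskerem 1725 EC.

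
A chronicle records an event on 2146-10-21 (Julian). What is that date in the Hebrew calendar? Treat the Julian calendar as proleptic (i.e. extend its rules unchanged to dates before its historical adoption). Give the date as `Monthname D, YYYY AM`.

Both dates share Julian Day Number 2505178; in the Hebrew calendar that is 1 Kislev 5907 AM.

Kislev 1, 5907 AM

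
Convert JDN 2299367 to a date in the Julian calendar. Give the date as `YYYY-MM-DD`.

1583-04-29

JDN 2299367 is 9 May 1583 in the Gregorian calendar.
In the Julian calendar that day is 1583-04-29.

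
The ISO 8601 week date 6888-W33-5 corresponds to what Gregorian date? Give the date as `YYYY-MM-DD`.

6888-08-13

ISO week 1 of 6888 is the week containing the first Thursday of 6888.
Week 33, day 5 (Friday) lands on 6888-08-13.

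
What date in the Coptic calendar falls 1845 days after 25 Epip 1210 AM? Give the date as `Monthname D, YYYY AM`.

The starting date is JDN 2266941; 2266941 + 1845 = 2268786.
JDN 2268786 corresponds to Mesori 14, 1215 AM.

Mesori 14, 1215 AM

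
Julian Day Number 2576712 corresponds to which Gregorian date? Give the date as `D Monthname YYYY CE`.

Counting from JDN 2299161 = 15 Oct 1582 gives an offset of 277551 days.

12 September 2342 CE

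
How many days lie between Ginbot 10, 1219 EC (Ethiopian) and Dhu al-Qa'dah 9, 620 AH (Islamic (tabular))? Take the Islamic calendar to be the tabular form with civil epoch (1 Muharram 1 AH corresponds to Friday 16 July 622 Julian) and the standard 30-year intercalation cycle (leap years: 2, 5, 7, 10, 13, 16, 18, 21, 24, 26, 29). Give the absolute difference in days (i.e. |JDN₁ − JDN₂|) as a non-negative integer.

First date → JDN 2169344; second date → JDN 2168096.
The interval is |2169344 − 2168096| = 1248 days.

1248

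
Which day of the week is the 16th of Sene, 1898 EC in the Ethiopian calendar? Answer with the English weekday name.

Saturday

In the Gregorian calendar this is 23 June 1906 (JDN 2417385).
JDN 2417385 mod 7 = 5, and JDN 0 was a Monday, so this is a Saturday.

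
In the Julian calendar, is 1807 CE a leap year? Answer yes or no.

no

1807 mod 4 = 3, so it is a common year in the Julian calendar.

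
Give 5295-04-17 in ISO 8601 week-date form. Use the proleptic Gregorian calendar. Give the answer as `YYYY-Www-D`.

The weekday is Sunday (ISO weekday 7).
That Sunday belongs to ISO week 15 of ISO year 5295.

5295-W15-7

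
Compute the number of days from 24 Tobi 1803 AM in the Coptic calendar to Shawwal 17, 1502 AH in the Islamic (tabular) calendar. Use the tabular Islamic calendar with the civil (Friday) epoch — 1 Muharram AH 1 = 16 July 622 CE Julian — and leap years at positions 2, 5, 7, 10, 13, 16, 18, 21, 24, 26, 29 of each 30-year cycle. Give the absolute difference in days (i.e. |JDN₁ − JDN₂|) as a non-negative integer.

JDN of the first date = 2483353.
JDN of the second date = 2480626.
|2480626 − 2483353| = 2727.

2727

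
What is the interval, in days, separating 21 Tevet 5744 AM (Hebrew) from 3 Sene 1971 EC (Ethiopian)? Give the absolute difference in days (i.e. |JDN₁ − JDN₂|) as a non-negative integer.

First date → JDN 2445696; second date → JDN 2444035.
The interval is |2445696 − 2444035| = 1661 days.

1661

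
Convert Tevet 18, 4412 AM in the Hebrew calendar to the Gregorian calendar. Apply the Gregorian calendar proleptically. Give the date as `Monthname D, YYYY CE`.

Both dates share Julian Day Number 1959206; in the Gregorian calendar that is 9 January 652 CE.

January 9, 652 CE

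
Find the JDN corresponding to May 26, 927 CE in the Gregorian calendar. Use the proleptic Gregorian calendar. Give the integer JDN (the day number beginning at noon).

JDN 2299161 is 15 October 1582 CE (Gregorian); the target day is −239376 days from there, so JDN = 2059785.

2059785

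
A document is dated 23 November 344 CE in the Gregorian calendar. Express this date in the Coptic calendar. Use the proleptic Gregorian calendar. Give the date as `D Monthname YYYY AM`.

Both dates share Julian Day Number 1847030; in the Coptic calendar that is 26 Hathor 61 AM.

26 Hathor 61 AM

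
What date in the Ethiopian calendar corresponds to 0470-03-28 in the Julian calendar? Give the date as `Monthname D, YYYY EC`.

Both dates share Julian Day Number 1892812; in the Ethiopian calendar that is 2 Miyazya 462 EC.

Miyazya 2, 462 EC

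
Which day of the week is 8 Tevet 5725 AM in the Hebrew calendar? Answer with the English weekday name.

Sunday

This is JDN 2438743 (13 December 1964 Gregorian).
2438743 ≡ 6 (mod 7); counting from Monday = 0 gives Sunday.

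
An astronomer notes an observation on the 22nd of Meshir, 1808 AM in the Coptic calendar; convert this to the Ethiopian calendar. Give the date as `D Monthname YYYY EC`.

The source date corresponds to 1 March 2092 in the Gregorian calendar (JDN 2485208).
That day falls on 22 Yekatit 2084 EC in the Ethiopian calendar.

22 Yekatit 2084 EC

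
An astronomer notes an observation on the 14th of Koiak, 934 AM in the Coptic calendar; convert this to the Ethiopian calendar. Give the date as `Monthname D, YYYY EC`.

The source date corresponds to 17 December 1217 in the proleptic Gregorian calendar (JDN 2165911).
That day falls on 14 Tahsas 1210 EC in the Ethiopian calendar.

Tahsas 14, 1210 EC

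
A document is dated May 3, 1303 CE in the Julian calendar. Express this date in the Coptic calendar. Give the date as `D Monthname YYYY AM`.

8 Pashons 1019 AM

Julian Day Number of the source date = 2197101.
Converting JDN 2197101 to the Coptic calendar gives 8 Pashons 1019 AM.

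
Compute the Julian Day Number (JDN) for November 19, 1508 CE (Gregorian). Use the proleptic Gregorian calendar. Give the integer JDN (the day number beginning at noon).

JDN 2299161 is 15 October 1582 CE (Gregorian); the target day is −26993 days from there, so JDN = 2272168.

2272168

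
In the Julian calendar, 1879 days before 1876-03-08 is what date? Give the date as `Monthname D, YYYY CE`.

JDN of 1876-03-08 = 2406334.
2406334 − 1879 = 2404455.
JDN 2404455 in the Julian calendar is January 15, 1871 CE.

January 15, 1871 CE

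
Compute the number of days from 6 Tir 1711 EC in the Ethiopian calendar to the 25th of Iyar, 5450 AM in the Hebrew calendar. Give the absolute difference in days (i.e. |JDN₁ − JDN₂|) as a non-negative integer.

First date → JDN 2348923; second date → JDN 2338444.
The interval is |2348923 − 2338444| = 10479 days.

10479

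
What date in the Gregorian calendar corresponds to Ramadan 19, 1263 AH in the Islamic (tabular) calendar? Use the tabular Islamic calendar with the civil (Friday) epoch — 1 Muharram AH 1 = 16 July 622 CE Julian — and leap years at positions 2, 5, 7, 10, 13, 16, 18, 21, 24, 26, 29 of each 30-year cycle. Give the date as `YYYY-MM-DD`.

Julian Day Number of the source date = 2395905.
Converting JDN 2395905 to the Gregorian calendar gives 31 August 1847 CE.

1847-08-31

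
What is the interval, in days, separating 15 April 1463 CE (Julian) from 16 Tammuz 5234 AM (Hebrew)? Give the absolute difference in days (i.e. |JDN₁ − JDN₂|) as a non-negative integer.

First date → JDN 2255523; second date → JDN 2259618.
The interval is |2255523 − 2259618| = 4095 days.

4095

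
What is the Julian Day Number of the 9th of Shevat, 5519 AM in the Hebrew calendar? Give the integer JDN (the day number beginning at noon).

In the Gregorian calendar the same day is 6 February 1759.
JDN 2400001 is 17 November 1858 CE (Gregorian), MJD 0; the target day is −36443 days from there, so JDN = 2363558.

2363558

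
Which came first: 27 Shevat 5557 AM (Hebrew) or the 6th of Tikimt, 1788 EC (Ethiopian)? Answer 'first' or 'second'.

The two dates have Julian Day Numbers 2377455 and 2376958 respectively.
Since 2376958 < 2377455, the second date comes first.

second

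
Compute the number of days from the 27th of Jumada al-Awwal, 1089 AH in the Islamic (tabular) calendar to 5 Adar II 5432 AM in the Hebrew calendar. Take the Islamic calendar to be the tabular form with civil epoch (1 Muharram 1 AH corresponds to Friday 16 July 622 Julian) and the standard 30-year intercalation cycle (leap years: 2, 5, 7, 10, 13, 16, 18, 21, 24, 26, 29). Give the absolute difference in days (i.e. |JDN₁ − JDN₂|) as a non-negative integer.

First date → JDN 2334135; second date → JDN 2331809.
The interval is |2334135 − 2331809| = 2326 days.

2326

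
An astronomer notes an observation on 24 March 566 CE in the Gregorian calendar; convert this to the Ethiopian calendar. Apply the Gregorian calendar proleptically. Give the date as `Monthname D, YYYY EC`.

Both dates share Julian Day Number 1927870; in the Ethiopian calendar that is 26 Megabit 558 EC.

Megabit 26, 558 EC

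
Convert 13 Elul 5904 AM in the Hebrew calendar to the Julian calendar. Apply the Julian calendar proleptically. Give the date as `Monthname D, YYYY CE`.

August 28, 2144 CE

Julian Day Number of the source date = 2504394.
Converting JDN 2504394 to the Julian calendar gives 28 August 2144 CE.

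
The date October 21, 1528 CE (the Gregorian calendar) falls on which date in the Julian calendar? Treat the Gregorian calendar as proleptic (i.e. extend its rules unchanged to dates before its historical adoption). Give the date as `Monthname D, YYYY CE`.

October 11, 1528 CE

For dates in this range the Gregorian date is 10 days ahead of the Julian.
21 October 1528 Gregorian − 10 days → 11 October 1528 Julian.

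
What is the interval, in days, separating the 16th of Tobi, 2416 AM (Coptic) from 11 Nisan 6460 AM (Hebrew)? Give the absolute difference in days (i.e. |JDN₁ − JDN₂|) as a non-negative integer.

JDN of the first date = 2707244.
JDN of the second date = 2707326.
|2707326 − 2707244| = 82.

82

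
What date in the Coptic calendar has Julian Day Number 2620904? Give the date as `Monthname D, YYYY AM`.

The Gregorian equivalent of JDN 2620904 is 9 September 2463.
In the Coptic calendar that day is Pi Kogi Enavot 1, 2179 AM.

Pi Kogi Enavot 1, 2179 AM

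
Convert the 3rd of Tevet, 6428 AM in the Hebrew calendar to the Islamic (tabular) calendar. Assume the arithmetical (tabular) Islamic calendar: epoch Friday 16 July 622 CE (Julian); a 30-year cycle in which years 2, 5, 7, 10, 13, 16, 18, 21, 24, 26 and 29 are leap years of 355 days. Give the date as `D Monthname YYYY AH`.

2 Rabi' al-Awwal 2109 AH

Both dates share Julian Day Number 2695505; in the tabular Islamic calendar that is 2 Rabi' al-Awwal 2109 AH.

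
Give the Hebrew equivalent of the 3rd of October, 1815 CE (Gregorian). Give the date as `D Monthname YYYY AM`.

28 Elul 5575 AM

Both dates share Julian Day Number 2384250; in the Hebrew calendar that is 28 Elul 5575 AM.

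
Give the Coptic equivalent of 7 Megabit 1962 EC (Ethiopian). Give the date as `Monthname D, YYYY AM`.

The source date corresponds to 16 March 1970 in the Gregorian calendar (JDN 2440662).
That day falls on 7 Paremhat 1686 AM in the Coptic calendar.

Paremhat 7, 1686 AM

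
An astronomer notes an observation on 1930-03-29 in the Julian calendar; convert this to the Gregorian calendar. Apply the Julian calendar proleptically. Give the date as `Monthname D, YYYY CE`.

April 11, 1930 CE

For dates in this range the Gregorian date is 13 days ahead of the Julian.
29 March 1930 Julian + 13 days → 11 April 1930 Gregorian.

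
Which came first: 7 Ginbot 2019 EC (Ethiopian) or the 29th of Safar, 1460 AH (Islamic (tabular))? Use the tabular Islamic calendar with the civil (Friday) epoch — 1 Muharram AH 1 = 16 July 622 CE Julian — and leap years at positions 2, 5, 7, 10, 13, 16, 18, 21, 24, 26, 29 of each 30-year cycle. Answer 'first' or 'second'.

first

Converting both to JDN: 2461541 vs 2465519; the smaller is the first.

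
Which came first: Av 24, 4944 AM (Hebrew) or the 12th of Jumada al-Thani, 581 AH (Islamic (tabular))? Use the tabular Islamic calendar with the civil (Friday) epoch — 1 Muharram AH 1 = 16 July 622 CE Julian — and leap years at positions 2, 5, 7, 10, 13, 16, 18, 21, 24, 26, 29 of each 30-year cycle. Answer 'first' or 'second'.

The two dates have Julian Day Numbers 2153729 and 2154132 respectively.
Since 2153729 < 2154132, the first date comes first.

first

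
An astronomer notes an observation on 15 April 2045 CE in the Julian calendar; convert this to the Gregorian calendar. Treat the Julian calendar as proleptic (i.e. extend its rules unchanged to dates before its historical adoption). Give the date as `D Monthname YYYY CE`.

For dates in this range the Gregorian date is 13 days ahead of the Julian.
15 April 2045 Julian + 13 days → 28 April 2045 Gregorian.

28 April 2045 CE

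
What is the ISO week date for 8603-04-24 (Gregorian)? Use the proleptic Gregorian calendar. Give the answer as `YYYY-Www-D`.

8603-W16-7

The weekday is Sunday (ISO weekday 7).
That Sunday belongs to ISO week 16 of ISO year 8603.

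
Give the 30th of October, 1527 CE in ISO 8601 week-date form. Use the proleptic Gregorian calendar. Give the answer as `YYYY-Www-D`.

1527-W43-7

The weekday is Sunday (ISO weekday 7).
That Sunday belongs to ISO week 43 of ISO year 1527.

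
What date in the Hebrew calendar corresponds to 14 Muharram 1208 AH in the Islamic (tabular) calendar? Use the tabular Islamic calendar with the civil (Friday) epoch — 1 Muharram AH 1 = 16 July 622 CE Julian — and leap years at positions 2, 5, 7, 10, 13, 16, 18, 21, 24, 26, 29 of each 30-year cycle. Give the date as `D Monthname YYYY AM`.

14 Elul 5553 AM

Julian Day Number of the source date = 2376174.
Converting JDN 2376174 to the Hebrew calendar gives 14 Elul 5553 AM.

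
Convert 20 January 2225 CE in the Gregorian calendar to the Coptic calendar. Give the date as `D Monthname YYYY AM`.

10 Tobi 1941 AM

Both dates share Julian Day Number 2533744; in the Coptic calendar that is 10 Tobi 1941 AM.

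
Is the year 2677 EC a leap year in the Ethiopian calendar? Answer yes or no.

2677 mod 4 = 1; in the Ethiopian calendar a year is leap when year mod 4 = 3, so it is a common year.

no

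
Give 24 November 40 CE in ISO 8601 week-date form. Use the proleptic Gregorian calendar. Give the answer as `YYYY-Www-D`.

0040-W47-6

The weekday is Saturday (ISO weekday 6).
That Saturday belongs to ISO week 47 of ISO year 40.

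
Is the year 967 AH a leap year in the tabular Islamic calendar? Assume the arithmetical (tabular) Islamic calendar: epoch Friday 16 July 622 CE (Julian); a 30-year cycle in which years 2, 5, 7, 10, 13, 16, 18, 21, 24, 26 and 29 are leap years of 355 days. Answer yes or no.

Year 967 AH is year 7 of its 30-year cycle; leap positions are 2, 5, 7, 10, 13, 16, 18, 21, 24, 26, 29, so it is a leap year (355 days).

yes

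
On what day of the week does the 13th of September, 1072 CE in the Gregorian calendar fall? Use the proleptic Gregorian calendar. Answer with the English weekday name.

Friday

2112856 ≡ 4 (mod 7); counting from Monday = 0 gives Friday.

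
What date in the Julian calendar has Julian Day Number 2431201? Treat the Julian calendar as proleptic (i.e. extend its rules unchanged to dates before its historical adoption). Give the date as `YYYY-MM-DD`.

1944-04-07

The Gregorian equivalent of JDN 2431201 is 20 April 1944.
In the Julian calendar that day is 1944-04-07.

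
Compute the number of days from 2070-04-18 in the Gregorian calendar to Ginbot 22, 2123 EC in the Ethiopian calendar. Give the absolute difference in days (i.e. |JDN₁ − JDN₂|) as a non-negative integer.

First date → JDN 2477220; second date → JDN 2499542.
The interval is |2477220 − 2499542| = 22322 days.

22322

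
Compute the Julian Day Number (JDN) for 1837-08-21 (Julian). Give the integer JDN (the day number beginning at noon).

2392255

Equivalently 2 September 1837 (Gregorian).
JDN 2400001 is 17 November 1858 CE (Gregorian), MJD 0; the target day is −7746 days from there, so JDN = 2392255.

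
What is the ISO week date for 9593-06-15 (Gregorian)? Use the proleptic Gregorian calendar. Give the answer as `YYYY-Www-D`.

The weekday is Tuesday (ISO weekday 2).
That Tuesday belongs to ISO week 24 of ISO year 9593.

9593-W24-2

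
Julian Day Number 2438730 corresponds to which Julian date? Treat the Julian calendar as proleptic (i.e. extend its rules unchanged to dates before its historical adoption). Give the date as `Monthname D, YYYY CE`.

November 17, 1964 CE

JDN 2438730 is 30 November 1964 in the Gregorian calendar.
In the Julian calendar that day is November 17, 1964 CE.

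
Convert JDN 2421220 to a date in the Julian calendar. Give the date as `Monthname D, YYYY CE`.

December 9, 1916 CE

JDN 2421220 is 22 December 1916 in the Gregorian calendar.
In the Julian calendar that day is December 9, 1916 CE.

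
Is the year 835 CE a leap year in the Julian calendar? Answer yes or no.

835 mod 4 = 3, so it is a common year in the Julian calendar.

no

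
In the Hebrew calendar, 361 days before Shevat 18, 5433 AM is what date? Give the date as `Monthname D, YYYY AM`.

JDN of Shevat 18, 5433 AM = 2332146.
2332146 − 361 = 2331785.
JDN 2331785 in the Hebrew calendar is Adar I 11, 5432 AM.

Adar I 11, 5432 AM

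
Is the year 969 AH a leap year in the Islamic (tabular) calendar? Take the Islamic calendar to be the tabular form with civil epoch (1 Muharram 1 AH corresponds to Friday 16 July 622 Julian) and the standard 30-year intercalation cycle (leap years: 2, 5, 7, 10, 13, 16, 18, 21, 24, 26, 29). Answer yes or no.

no

Year 969 AH is year 9 of its 30-year cycle; leap positions are 2, 5, 7, 10, 13, 16, 18, 21, 24, 26, 29, so it is a common year (354 days).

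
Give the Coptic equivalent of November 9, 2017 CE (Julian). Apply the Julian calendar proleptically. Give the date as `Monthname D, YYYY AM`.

The source date corresponds to 22 November 2017 in the Gregorian calendar (JDN 2458080).
That day falls on 13 Hathor 1734 AM in the Coptic calendar.

Hathor 13, 1734 AM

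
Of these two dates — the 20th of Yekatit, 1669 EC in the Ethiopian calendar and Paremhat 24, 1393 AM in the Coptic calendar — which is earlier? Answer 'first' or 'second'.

first

Converting both to JDN: 2333627 vs 2333661; the smaller is the first.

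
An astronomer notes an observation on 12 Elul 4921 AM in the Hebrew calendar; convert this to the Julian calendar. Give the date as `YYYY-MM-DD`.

The source date corresponds to 12 September 1161 in the proleptic Gregorian calendar (JDN 2145361).
That day falls on 5 September 1161 CE in the Julian calendar.

1161-09-05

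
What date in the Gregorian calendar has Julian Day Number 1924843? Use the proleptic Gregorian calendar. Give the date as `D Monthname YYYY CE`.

Counting from JDN 2299161 = 15 Oct 1582 gives an offset of -374318 days.

9 December 557 CE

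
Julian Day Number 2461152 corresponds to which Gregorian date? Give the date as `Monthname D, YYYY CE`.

Counting from JDN 2299161 = 15 Oct 1582 gives an offset of 161991 days.

April 21, 2026 CE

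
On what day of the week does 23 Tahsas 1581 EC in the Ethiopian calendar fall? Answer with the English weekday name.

Equivalently 29 December 1588 Gregorian, JDN 2301428.
2301428 ≡ 3 (mod 7); counting from Monday = 0 gives Thursday.

Thursday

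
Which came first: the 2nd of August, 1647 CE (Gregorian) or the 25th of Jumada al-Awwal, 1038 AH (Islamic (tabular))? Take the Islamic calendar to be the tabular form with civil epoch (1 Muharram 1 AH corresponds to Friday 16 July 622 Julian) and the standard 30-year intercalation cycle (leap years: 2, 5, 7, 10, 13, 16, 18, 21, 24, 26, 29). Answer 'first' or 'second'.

second

Converting both to JDN: 2322828 vs 2316060; the smaller is the second.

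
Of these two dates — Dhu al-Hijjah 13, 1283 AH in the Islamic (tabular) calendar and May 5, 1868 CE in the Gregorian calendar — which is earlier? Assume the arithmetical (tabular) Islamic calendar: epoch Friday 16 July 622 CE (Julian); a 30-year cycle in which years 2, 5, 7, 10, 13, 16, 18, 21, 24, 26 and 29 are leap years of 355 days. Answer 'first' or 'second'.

First date → JDN 2403075; second date → JDN 2403458.
JDN 2403075 < JDN 2403458, so the first date is earlier.

first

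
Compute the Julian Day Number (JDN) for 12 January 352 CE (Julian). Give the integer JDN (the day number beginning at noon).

In the proleptic Gregorian calendar the same day is 13 January 352.
JDN 2299161 is 15 October 1582 CE (Gregorian); the target day is −449524 days from there, so JDN = 1849637.

1849637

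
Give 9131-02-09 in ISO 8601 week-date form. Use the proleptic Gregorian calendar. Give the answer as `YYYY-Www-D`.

9131-W07-1

The weekday is Monday (ISO weekday 1).
That Monday belongs to ISO week 7 of ISO year 9131.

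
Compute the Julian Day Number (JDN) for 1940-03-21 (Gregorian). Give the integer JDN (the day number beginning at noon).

2429710

JDN 2451545 is 1 January 2000 CE (Gregorian); the target day is −21835 days from there, so JDN = 2429710.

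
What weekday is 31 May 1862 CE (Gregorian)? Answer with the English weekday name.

2401292 ≡ 5 (mod 7); counting from Monday = 0 gives Saturday.

Saturday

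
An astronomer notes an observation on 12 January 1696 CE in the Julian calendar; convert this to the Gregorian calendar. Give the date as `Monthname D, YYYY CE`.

The Julian–Gregorian offset here is 10 days (Julian trailing).
12 January 1696 Julian + 10 days → 22 January 1696 Gregorian.

January 22, 1696 CE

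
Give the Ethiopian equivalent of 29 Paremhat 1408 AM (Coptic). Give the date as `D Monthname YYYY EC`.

The source date corresponds to 4 April 1692 in the Gregorian calendar (JDN 2339145).
That day falls on 29 Megabit 1684 EC in the Ethiopian calendar.

29 Megabit 1684 EC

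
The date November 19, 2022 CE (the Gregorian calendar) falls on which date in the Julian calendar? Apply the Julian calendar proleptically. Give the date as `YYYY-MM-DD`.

2022-11-06

For dates in this range the Gregorian date is 13 days ahead of the Julian.
19 November 2022 Gregorian − 13 days → 6 November 2022 Julian.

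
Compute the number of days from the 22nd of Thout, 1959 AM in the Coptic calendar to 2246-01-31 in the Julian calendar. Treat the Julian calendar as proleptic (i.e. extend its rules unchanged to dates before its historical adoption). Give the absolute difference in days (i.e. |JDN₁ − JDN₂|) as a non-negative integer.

1230

JDN of the first date = 2540210.
JDN of the second date = 2541440.
|2541440 − 2540210| = 1230.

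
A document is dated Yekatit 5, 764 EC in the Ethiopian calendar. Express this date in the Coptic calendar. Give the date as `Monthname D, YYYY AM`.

Meshir 5, 488 AM

The source date corresponds to 4 February 772 in the proleptic Gregorian calendar (JDN 2003061).
That day falls on 5 Meshir 488 AM in the Coptic calendar.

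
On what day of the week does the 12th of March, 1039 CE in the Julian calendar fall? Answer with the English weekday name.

Monday

In the proleptic Gregorian calendar this is 18 March 1039 (JDN 2100623).
Since JDN mod 7 = 0 (0 = Monday), the day is Monday.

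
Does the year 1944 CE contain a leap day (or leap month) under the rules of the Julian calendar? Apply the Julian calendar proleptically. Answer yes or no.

yes

1944 mod 4 = 0, so it is a leap year in the Julian calendar.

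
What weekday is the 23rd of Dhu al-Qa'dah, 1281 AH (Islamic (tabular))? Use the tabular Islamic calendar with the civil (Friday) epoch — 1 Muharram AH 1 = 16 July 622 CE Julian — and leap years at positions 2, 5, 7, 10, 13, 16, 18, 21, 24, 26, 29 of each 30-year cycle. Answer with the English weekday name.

In the Gregorian calendar this is 19 April 1865 (JDN 2402346).
2402346 ≡ 2 (mod 7); counting from Monday = 0 gives Wednesday.

Wednesday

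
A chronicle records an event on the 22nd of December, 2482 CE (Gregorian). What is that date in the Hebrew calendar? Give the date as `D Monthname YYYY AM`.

Both dates share Julian Day Number 2627948; in the Hebrew calendar that is 12 Tevet 6243 AM.

12 Tevet 6243 AM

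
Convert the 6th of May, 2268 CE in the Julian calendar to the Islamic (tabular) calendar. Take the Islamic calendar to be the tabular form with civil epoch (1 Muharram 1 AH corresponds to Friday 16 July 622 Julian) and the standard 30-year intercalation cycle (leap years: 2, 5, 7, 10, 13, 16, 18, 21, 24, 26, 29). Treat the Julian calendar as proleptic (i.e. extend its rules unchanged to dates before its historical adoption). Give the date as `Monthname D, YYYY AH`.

Both dates share Julian Day Number 2549571; in the tabular Islamic calendar that is 8 Jumada al-Awwal 1697 AH.

Jumada al-Awwal 8, 1697 AH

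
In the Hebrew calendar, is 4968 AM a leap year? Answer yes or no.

Hebrew year 4968 is year 9 of its 19-year Metonic cycle; leap years are at positions 3, 6, 8, 11, 14, 17, 19, so it is a common year (12 months).

no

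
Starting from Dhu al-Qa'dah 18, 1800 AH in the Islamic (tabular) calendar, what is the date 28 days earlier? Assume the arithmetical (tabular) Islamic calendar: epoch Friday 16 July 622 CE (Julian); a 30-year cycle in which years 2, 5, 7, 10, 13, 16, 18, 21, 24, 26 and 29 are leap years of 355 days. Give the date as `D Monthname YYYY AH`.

19 Shawwal 1800 AH

The starting date is JDN 2586258; 2586258 − 28 = 2586230.
JDN 2586230 corresponds to 19 Shawwal 1800 AH.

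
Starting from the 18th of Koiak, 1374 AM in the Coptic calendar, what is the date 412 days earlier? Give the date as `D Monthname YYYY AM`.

The starting date is JDN 2326625; 2326625 − 412 = 2326213.
JDN 2326213 corresponds to 1 Hathor 1373 AM.

1 Hathor 1373 AM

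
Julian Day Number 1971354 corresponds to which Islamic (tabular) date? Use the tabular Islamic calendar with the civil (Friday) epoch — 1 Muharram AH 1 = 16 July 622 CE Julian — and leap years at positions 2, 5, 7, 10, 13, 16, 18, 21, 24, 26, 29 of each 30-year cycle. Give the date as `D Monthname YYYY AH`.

29 Sha'ban 65 AH

The proleptic Gregorian equivalent of JDN 1971354 is 13 April 685.
In the tabular Islamic calendar that day is 29 Sha'ban 65 AH.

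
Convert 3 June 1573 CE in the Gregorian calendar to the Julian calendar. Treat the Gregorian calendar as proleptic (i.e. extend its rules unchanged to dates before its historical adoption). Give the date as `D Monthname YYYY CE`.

24 May 1573 CE

At this point the Julian calendar is 10 days behind the Gregorian.
3 June 1573 Gregorian − 10 days → 24 May 1573 Julian.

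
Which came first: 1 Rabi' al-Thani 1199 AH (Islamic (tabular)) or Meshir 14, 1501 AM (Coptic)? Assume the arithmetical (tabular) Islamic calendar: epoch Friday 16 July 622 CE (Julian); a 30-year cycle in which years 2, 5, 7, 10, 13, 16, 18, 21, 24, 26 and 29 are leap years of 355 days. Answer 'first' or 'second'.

first

Converting both to JDN: 2373060 vs 2373068; the smaller is the first.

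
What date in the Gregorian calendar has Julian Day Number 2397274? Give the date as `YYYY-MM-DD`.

Counting from JDN 2299161 = 15 Oct 1582 gives an offset of 98113 days.

1851-05-31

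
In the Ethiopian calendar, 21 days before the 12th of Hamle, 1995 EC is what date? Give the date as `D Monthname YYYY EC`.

The starting date is JDN 2452840; 2452840 − 21 = 2452819.
JDN 2452819 corresponds to 21 Sene 1995 EC.

21 Sene 1995 EC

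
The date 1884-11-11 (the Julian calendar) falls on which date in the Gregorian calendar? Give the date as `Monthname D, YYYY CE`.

The Julian–Gregorian offset here is 12 days (Julian trailing).
11 November 1884 Julian + 12 days → 23 November 1884 Gregorian.

November 23, 1884 CE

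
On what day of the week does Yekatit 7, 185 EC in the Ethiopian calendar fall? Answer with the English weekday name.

Equivalently 31 January 193 Gregorian, JDN 1791583.
JDN 1791583 mod 7 = 3, and JDN 0 was a Monday, so this is a Thursday.

Thursday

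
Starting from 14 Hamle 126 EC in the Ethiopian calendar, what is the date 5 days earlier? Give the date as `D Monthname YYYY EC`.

9 Hamle 126 EC

Counting 5 days back from JDN 1770190 reaches JDN 1770185, which is 9 Hamle 126 EC.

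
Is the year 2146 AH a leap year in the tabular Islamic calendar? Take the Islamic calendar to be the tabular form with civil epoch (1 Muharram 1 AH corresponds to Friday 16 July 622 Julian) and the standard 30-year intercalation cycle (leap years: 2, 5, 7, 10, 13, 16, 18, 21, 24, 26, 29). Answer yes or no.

yes

Year 2146 AH is year 16 of its 30-year cycle; leap positions are 2, 5, 7, 10, 13, 16, 18, 21, 24, 26, 29, so it is a leap year (355 days).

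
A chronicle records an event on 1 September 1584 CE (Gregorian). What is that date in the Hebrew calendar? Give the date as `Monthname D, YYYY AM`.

Both dates share Julian Day Number 2299848; in the Hebrew calendar that is 25 Elul 5344 AM.

Elul 25, 5344 AM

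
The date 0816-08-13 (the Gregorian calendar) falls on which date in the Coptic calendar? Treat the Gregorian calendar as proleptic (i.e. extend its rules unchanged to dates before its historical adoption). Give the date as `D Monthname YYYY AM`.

16 Mesori 532 AM

Both dates share Julian Day Number 2019323; in the Coptic calendar that is 16 Mesori 532 AM.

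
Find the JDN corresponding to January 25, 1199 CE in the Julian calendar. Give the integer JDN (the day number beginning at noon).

2159017

Equivalently 1 February 1199 (proleptic Gregorian).
JDN 2451545 is 1 January 2000 CE (Gregorian); the target day is −292528 days from there, so JDN = 2159017.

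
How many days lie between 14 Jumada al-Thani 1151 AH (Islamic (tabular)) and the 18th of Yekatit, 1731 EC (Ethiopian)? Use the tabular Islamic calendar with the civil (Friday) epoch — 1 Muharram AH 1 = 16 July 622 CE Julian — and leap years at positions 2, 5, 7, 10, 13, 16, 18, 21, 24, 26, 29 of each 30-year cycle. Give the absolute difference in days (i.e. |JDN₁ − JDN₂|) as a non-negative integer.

JDN of the first date = 2356123.
JDN of the second date = 2356270.
|2356270 − 2356123| = 147.

147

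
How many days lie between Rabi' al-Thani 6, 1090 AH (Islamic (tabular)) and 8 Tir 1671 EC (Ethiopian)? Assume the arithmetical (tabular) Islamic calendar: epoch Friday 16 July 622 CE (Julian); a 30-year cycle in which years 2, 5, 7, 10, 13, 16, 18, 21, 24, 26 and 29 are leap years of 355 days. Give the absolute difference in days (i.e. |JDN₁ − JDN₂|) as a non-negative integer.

124

JDN of the first date = 2334439.
JDN of the second date = 2334315.
|2334315 − 2334439| = 124.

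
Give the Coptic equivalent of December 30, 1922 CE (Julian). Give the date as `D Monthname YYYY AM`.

Julian Day Number of the source date = 2423432.
Converting JDN 2423432 to the Coptic calendar gives 4 Tobi 1639 AM.

4 Tobi 1639 AM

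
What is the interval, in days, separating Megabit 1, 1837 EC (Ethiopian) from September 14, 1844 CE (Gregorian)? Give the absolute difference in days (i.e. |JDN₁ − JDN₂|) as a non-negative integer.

176

First date → JDN 2395000; second date → JDN 2394824.
The interval is |2395000 − 2394824| = 176 days.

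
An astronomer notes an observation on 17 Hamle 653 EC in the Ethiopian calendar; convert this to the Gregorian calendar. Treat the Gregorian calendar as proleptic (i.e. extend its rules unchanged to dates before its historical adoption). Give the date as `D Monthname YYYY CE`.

Both dates share Julian Day Number 1962680; in the Gregorian calendar that is 14 July 661 CE.

14 July 661 CE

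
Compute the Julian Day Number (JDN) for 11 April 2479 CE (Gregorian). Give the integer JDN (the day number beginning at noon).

JDN 2400001 is 17 November 1858 CE (Gregorian), MJD 0; the target day is +226596 days from there, so JDN = 2626597.

2626597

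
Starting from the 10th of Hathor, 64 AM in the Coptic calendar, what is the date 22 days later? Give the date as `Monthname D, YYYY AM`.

JDN of the 10th of Hathor, 64 AM = 1848110.
1848110 + 22 = 1848132.
JDN 1848132 in the Coptic calendar is Koiak 2, 64 AM.

Koiak 2, 64 AM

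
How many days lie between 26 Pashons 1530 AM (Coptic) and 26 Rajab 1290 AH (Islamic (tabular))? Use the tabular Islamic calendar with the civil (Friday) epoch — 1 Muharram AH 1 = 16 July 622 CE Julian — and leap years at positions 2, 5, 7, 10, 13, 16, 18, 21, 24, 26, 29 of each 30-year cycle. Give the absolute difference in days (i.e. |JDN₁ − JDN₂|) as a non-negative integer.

21659

JDN of the first date = 2383762.
JDN of the second date = 2405421.
|2405421 − 2383762| = 21659.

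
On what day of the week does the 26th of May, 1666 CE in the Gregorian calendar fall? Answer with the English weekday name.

Since JDN mod 7 = 2 (0 = Monday), the day is Wednesday.

Wednesday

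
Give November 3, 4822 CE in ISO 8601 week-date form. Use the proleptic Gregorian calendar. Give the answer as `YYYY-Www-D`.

4822-W44-4

The weekday is Thursday (ISO weekday 4).
That Thursday belongs to ISO week 44 of ISO year 4822.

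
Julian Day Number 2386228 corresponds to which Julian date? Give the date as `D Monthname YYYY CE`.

19 February 1821 CE

JDN 2386228 is 3 March 1821 in the Gregorian calendar.
In the Julian calendar that day is 19 February 1821 CE.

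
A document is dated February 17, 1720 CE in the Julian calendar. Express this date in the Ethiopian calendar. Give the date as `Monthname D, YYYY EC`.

Yekatit 22, 1712 EC

Both dates share Julian Day Number 2349335; in the Ethiopian calendar that is 22 Yekatit 1712 EC.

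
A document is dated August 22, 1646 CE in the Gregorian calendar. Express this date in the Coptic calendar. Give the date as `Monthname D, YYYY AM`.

Julian Day Number of the source date = 2322483.
Converting JDN 2322483 to the Coptic calendar gives 19 Mesori 1362 AM.

Mesori 19, 1362 AM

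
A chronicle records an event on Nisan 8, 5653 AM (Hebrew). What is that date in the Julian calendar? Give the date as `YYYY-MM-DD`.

1893-03-13

Both dates share Julian Day Number 2412548; in the Julian calendar that is 13 March 1893 CE.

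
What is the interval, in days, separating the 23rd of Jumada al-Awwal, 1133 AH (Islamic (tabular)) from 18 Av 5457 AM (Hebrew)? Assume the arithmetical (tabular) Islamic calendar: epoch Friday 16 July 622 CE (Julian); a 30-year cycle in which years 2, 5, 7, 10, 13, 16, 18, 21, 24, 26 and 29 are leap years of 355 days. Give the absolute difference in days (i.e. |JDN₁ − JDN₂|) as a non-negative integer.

8629

First date → JDN 2349723; second date → JDN 2341094.
The interval is |2349723 − 2341094| = 8629 days.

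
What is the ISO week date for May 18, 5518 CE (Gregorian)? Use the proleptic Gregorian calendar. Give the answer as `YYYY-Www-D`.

The weekday is Saturday (ISO weekday 6).
That Saturday belongs to ISO week 20 of ISO year 5518.

5518-W20-6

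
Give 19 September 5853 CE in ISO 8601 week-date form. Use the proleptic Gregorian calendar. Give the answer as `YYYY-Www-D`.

5853-W38-1

The weekday is Monday (ISO weekday 1).
That Monday belongs to ISO week 38 of ISO year 5853.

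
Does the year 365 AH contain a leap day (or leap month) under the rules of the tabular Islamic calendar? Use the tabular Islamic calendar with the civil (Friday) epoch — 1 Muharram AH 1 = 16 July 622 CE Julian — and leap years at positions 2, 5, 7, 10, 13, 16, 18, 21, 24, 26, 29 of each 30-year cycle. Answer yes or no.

yes

Year 365 AH is year 5 of its 30-year cycle; leap positions are 2, 5, 7, 10, 13, 16, 18, 21, 24, 26, 29, so it is a leap year (355 days).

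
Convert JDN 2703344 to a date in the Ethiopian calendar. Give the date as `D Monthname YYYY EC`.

JDN 2703344 is 27 May 2689 in the Gregorian calendar.
In the Ethiopian calendar that day is 14 Ginbot 2681 EC.

14 Ginbot 2681 EC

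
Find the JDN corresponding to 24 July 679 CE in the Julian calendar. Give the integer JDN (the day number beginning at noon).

1969267

Equivalently 27 July 679 (proleptic Gregorian).
JDN 2400001 is 17 November 1858 CE (Gregorian), MJD 0; the target day is −430734 days from there, so JDN = 1969267.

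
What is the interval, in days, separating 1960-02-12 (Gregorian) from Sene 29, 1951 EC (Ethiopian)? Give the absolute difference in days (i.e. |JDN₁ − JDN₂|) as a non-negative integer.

First date → JDN 2436977; second date → JDN 2436756.
The interval is |2436977 − 2436756| = 221 days.

221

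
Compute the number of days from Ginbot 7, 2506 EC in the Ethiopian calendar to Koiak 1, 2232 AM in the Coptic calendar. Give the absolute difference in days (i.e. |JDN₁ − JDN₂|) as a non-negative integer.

First date → JDN 2639418; second date → JDN 2639993.
The interval is |2639418 − 2639993| = 575 days.

575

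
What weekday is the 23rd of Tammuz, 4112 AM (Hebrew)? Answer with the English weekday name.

Equivalently 23 July 352 Gregorian, JDN 1849829.
JDN 1849829 mod 7 = 2, and JDN 0 was a Monday, so this is a Wednesday.

Wednesday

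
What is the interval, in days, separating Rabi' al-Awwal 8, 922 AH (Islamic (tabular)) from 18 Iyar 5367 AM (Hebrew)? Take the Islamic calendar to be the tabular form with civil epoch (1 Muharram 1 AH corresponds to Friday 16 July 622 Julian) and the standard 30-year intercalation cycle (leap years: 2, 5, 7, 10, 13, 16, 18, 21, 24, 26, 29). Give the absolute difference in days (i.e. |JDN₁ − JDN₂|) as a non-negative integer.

JDN of the first date = 2274878.
JDN of the second date = 2308139.
|2308139 − 2274878| = 33261.

33261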